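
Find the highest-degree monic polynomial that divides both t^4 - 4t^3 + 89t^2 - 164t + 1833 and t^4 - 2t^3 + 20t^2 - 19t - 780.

t^2 - t + 39

Euclidean algorithm in ℚ[t]:
  t^4 - 4t^3 + 89t^2 - 164t + 1833 = (t^4 - 2t^3 + 20t^2 - 19t - 780) + (-2t^3 + 69t^2 - 145t + 2613)
  t^4 - 2t^3 + 20t^2 - 19t - 780 = (-(1/2)t - 65/4)(-2t^3 + 69t^2 - 145t + 2613) + ((4275/4)t^2 - (4275/4)t + 166725/4)
  -2t^3 + 69t^2 - 145t + 2613 = (-(8/4275)t + 268/4275)((4275/4)t^2 - (4275/4)t + 166725/4) + (0)
Last nonzero remainder: (4275/4)t^2 - (4275/4)t + 166725/4. Dividing through by 4275/4 gives the monic gcd t^2 - t + 39.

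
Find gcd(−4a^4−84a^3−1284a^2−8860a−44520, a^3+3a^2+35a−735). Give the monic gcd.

a^2+10a+105

By polynomial division,
  −4a^4−84a^3−1284a^2−8860a−44520 = (−4a−72)(a^3+3a^2+35a−735) + (−928a^2−9280a−97440)
  a^3+3a^2+35a−735 = (−(1/928)a+7/928)(−928a^2−9280a−97440) + (0)
Last nonzero remainder: −928a^2−9280a−97440. Dividing through by −928 gives the monic gcd a^2+10a+105.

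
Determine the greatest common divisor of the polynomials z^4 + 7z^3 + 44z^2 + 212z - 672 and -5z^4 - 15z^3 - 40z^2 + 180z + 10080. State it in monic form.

Euclidean algorithm in ℚ[z]:
  z^4 + 7z^3 + 44z^2 + 212z - 672 = (-1/5)(-5z^4 - 15z^3 - 40z^2 + 180z + 10080) + (4z^3 + 36z^2 + 248z + 1344)
  -5z^4 - 15z^3 - 40z^2 + 180z + 10080 = (-(5/4)z + 15/2)(4z^3 + 36z^2 + 248z + 1344) + (0)
Last nonzero remainder: 4z^3 + 36z^2 + 248z + 1344. Dividing through by 4 gives the monic gcd z^3 + 9z^2 + 62z + 336.

z^3 + 9z^2 + 62z + 336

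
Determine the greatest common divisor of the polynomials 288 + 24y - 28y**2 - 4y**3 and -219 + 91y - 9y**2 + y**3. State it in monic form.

-3 + y

Repeated division with remainder:
  -4y**3 - 28y**2 + 24y + 288 = (-4)(y**3 - 9y**2 + 91y - 219) + (-64y**2 + 388y - 588)
  y**3 - 9y**2 + 91y - 219 = (-(1/64)y + 47/1024)(-64y**2 + 388y - 588) + ((16385/256)y - 49155/256)
  -64y**2 + 388y - 588 = (-(16384/16385)y + 50176/16385)((16385/256)y - 49155/256) + (0)
Last nonzero remainder: (16385/256)y - 49155/256. Dividing through by 16385/256 gives the monic gcd y - 3.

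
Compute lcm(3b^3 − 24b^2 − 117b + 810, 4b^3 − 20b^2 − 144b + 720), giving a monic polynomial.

Repeated division with remainder:
  3b^3 − 24b^2 − 117b + 810 = (3/4)(4b^3 − 20b^2 − 144b + 720) + (−9b^2 − 9b + 270)
  4b^3 − 20b^2 − 144b + 720 = (−(4/9)b + 8/3)(−9b^2 − 9b + 270) + (0)
Last nonzero remainder: −9b^2 − 9b + 270. Dividing through by −9 gives the monic gcd b^2 + b − 30.
Then lcm(f, g) = f·g / gcd(f, g); expanding and making the result monic gives the answer.

b^4 − 14b^3 + 9b^2 + 504b − 1620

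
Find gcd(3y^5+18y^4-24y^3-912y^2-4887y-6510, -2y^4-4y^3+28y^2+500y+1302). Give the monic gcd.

Repeated division with remainder:
  3y^5+18y^4-24y^3-912y^2-4887y-6510 = (-(3/2)y-6)(-2y^4-4y^3+28y^2+500y+1302) + (-6y^3+6y^2+66y+1302)
  -2y^4-4y^3+28y^2+500y+1302 = ((1/3)y+1)(-6y^3+6y^2+66y+1302) + (0)
Last nonzero remainder: -6y^3+6y^2+66y+1302. Dividing through by -6 gives the monic gcd y^3-y^2-11y-217.

y^3-y^2-11y-217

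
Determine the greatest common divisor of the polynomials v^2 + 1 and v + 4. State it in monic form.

1

Repeated division with remainder:
  v^2 + 1 = (v − 4)(v + 4) + (17)
  v + 4 = ((1/17)v + 4/17)(17) + (0)
The last nonzero remainder is the constant 17, so the polynomials are coprime and gcd = 1.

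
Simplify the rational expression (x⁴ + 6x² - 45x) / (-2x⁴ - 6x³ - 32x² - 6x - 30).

(-x² + 3x)/(2x² + 2)

Apply the Euclidean algorithm:
  x⁴ + 6x² - 45x = (-1/2)(-2x⁴ - 6x³ - 32x² - 6x - 30) + (-3x³ - 10x² - 48x - 15)
  -2x⁴ - 6x³ - 32x² - 6x - 30 = ((2/3)x - 2/9)(-3x³ - 10x² - 48x - 15) + (-(20/9)x² - (20/3)x - 100/3)
  -3x³ - 10x² - 48x - 15 = ((27/20)x + 9/20)(-(20/9)x² - (20/3)x - 100/3) + (0)
Last nonzero remainder: -(20/9)x² - (20/3)x - 100/3. Dividing through by -20/9 gives the monic gcd x² + 3x + 15.
Cancel x² + 3x + 15 from numerator and denominator to get the reduced form.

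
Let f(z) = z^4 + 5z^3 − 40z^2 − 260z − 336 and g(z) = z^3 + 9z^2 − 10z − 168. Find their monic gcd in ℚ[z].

z + 6

By polynomial division,
  z^4 + 5z^3 − 40z^2 − 260z − 336 = (z − 4)(z^3 + 9z^2 − 10z − 168) + (6z^2 − 132z − 1008)
  z^3 + 9z^2 − 10z − 168 = ((1/6)z + 31/6)(6z^2 − 132z − 1008) + (840z + 5040)
  6z^2 − 132z − 1008 = ((1/140)z − 1/5)(840z + 5040) + (0)
Last nonzero remainder: 840z + 5040. Dividing through by 840 gives the monic gcd z + 6.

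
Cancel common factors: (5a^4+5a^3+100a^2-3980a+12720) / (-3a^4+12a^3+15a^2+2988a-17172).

Apply the Euclidean algorithm:
  5a^4+5a^3+100a^2-3980a+12720 = (-5/3)(-3a^4+12a^3+15a^2+2988a-17172) + (25a^3+125a^2+1000a-15900)
  -3a^4+12a^3+15a^2+2988a-17172 = (-(3/25)a+27/25)(25a^3+125a^2+1000a-15900) + (0)
Last nonzero remainder: 25a^3+125a^2+1000a-15900. Dividing through by 25 gives the monic gcd a^3+5a^2+40a-636.
Cancel a^3+5a^2+40a-636 from numerator and denominator to get the reduced form.

(-5a+20)/(3a-27)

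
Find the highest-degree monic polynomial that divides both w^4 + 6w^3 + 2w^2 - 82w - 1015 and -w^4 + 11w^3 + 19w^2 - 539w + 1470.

Apply the Euclidean algorithm:
  w^4 + 6w^3 + 2w^2 - 82w - 1015 = (-1)(-w^4 + 11w^3 + 19w^2 - 539w + 1470) + (17w^3 + 21w^2 - 621w + 455)
  -w^4 + 11w^3 + 19w^2 - 539w + 1470 = (-(1/17)w + 208/289)(17w^3 + 21w^2 - 621w + 455) + (-(9434/289)w^2 - (18868/289)w + 330190/289)
  17w^3 + 21w^2 - 621w + 455 = (-(4913/9434)w + 3757/9434)(-(9434/289)w^2 - (18868/289)w + 330190/289) + (0)
Last nonzero remainder: -(9434/289)w^2 - (18868/289)w + 330190/289. Dividing through by -9434/289 gives the monic gcd w^2 + 2w - 35.

w^2 + 2w - 35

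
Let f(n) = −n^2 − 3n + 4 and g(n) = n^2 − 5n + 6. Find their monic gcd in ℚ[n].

By polynomial division,
  −n^2 − 3n + 4 = (−1)(n^2 − 5n + 6) + (−8n + 10)
  n^2 − 5n + 6 = (−(1/8)n + 15/32)(−8n + 10) + (21/16)
  −8n + 10 = (−(128/21)n + 160/21)(21/16) + (0)
The last nonzero remainder is the constant 21/16, so the polynomials are coprime and gcd = 1.

1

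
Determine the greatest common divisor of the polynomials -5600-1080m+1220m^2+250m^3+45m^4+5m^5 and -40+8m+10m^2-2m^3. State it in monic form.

-4+m^2

Euclidean algorithm in ℚ[m]:
  5m^5+45m^4+250m^3+1220m^2-1080m-5600 = (-(5/2)m^2-35m-310)(-2m^3+10m^2+8m-40) + (4500m^2-18000)
  -2m^3+10m^2+8m-40 = (-(1/2250)m+1/450)(4500m^2-18000) + (0)
Last nonzero remainder: 4500m^2-18000. Dividing through by 4500 gives the monic gcd m^2-4.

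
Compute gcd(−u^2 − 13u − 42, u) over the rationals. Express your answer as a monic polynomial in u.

Repeated division with remainder:
  −u^2 − 13u − 42 = (−u − 13)(u) + (−42)
  u = (−(1/42)u)(−42) + (0)
The last nonzero remainder is the constant −42, so the polynomials are coprime and gcd = 1.

1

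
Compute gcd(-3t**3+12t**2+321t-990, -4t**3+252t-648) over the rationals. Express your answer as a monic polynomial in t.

t-3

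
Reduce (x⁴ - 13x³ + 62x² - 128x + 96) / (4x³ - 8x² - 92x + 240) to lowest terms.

(x² - 6x + 8)/(4x + 20)

By polynomial division,
  x⁴ - 13x³ + 62x² - 128x + 96 = ((1/4)x - 11/4)(4x³ - 8x² - 92x + 240) + (63x² - 441x + 756)
  4x³ - 8x² - 92x + 240 = ((4/63)x + 20/63)(63x² - 441x + 756) + (0)
Last nonzero remainder: 63x² - 441x + 756. Dividing through by 63 gives the monic gcd x² - 7x + 12.
Cancel x² - 7x + 12 from numerator and denominator to get the reduced form.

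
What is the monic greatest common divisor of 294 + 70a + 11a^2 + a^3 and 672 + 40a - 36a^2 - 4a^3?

7 + a

Repeated division with remainder:
  a^3 + 11a^2 + 70a + 294 = (-1/4)(-4a^3 - 36a^2 + 40a + 672) + (2a^2 + 80a + 462)
  -4a^3 - 36a^2 + 40a + 672 = (-2a + 62)(2a^2 + 80a + 462) + (-3996a - 27972)
  2a^2 + 80a + 462 = (-(1/1998)a - 11/666)(-3996a - 27972) + (0)
Last nonzero remainder: -3996a - 27972. Dividing through by -3996 gives the monic gcd a + 7.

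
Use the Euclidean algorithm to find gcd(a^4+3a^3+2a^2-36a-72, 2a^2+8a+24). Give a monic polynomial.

a^2+4a+12

Euclidean algorithm in ℚ[a]:
  a^4+3a^3+2a^2-36a-72 = ((1/2)a^2-(1/2)a-3)(2a^2+8a+24) + (0)
Last nonzero remainder: 2a^2+8a+24. Dividing through by 2 gives the monic gcd a^2+4a+12.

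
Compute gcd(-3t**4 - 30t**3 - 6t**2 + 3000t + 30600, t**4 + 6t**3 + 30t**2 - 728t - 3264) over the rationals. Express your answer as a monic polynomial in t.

t**2 + 10t + 102

By polynomial division,
  -3t**4 - 30t**3 - 6t**2 + 3000t + 30600 = (-3)(t**4 + 6t**3 + 30t**2 - 728t - 3264) + (-12t**3 + 84t**2 + 816t + 20808)
  t**4 + 6t**3 + 30t**2 - 728t - 3264 = (-(1/12)t - 13/12)(-12t**3 + 84t**2 + 816t + 20808) + (189t**2 + 1890t + 19278)
  -12t**3 + 84t**2 + 816t + 20808 = (-(4/63)t + 68/63)(189t**2 + 1890t + 19278) + (0)
Last nonzero remainder: 189t**2 + 1890t + 19278. Dividing through by 189 gives the monic gcd t**2 + 10t + 102.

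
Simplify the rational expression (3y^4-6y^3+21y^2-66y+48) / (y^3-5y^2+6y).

(3y^3+21y-24)/(y^2-3y)

Repeated division with remainder:
  3y^4-6y^3+21y^2-66y+48 = (3y+9)(y^3-5y^2+6y) + (48y^2-120y+48)
  y^3-5y^2+6y = ((1/48)y-5/96)(48y^2-120y+48) + (-(5/4)y+5/2)
  48y^2-120y+48 = (-(192/5)y+96/5)(-(5/4)y+5/2) + (0)
Last nonzero remainder: -(5/4)y+5/2. Dividing through by -5/4 gives the monic gcd y-2.
Cancel y-2 from numerator and denominator to get the reduced form.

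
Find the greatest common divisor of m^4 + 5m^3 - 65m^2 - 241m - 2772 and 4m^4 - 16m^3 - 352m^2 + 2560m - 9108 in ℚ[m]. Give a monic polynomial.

m^2 + 2m - 99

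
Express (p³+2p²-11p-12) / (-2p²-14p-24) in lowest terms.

(-p²+2p+3)/(2p+6)

Repeated division with remainder:
  p³+2p²-11p-12 = (-(1/2)p+5/2)(-2p²-14p-24) + (12p+48)
  -2p²-14p-24 = (-(1/6)p-1/2)(12p+48) + (0)
Last nonzero remainder: 12p+48. Dividing through by 12 gives the monic gcd p+4.
Cancel p+4 from numerator and denominator to get the reduced form.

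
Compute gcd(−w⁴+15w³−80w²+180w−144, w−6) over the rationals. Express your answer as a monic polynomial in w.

w−6

Apply the Euclidean algorithm:
  −w⁴+15w³−80w²+180w−144 = (−w³+9w²−26w+24)(w−6) + (0)
The last nonzero remainder w−6 is already monic.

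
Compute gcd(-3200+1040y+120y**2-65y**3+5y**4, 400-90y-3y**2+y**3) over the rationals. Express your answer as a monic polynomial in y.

40-13y+y**2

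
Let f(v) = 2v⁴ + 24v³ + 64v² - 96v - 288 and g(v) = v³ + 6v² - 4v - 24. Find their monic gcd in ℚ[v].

v³ + 6v² - 4v - 24

Apply the Euclidean algorithm:
  2v⁴ + 24v³ + 64v² - 96v - 288 = (2v + 12)(v³ + 6v² - 4v - 24) + (0)
The last nonzero remainder v³ + 6v² - 4v - 24 is already monic.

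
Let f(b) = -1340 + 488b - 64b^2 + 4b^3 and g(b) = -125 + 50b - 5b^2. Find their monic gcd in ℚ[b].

-5 + b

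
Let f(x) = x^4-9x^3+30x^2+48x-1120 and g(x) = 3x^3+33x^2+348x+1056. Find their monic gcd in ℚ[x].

Repeated division with remainder:
  x^4-9x^3+30x^2+48x-1120 = ((1/3)x-20/3)(3x^3+33x^2+348x+1056) + (134x^2+2016x+5920)
  3x^3+33x^2+348x+1056 = ((3/134)x-813/8978)(134x^2+2016x+5920) + ((1786716/4489)x+7146864/4489)
  134x^2+2016x+5920 = ((300763/893358)x+1660930/446679)((1786716/4489)x+7146864/4489) + (0)
Last nonzero remainder: (1786716/4489)x+7146864/4489. Dividing through by 1786716/4489 gives the monic gcd x+4.

x+4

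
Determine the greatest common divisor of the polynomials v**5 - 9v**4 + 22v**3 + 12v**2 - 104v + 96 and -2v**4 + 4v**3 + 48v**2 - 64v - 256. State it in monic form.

Apply the Euclidean algorithm:
  v**5 - 9v**4 + 22v**3 + 12v**2 - 104v + 96 = (-(1/2)v + 7/2)(-2v**4 + 4v**3 + 48v**2 - 64v - 256) + (32v**3 - 188v**2 - 8v + 992)
  -2v**4 + 4v**3 + 48v**2 - 64v - 256 = (-(1/16)v - 31/128)(32v**3 - 188v**2 - 8v + 992) + ((63/32)v**2 - (63/16)v - 63/4)
  32v**3 - 188v**2 - 8v + 992 = ((1024/63)v - 3968/63)((63/32)v**2 - (63/16)v - 63/4) + (0)
Last nonzero remainder: (63/32)v**2 - (63/16)v - 63/4. Dividing through by 63/32 gives the monic gcd v**2 - 2v - 8.

v**2 - 2v - 8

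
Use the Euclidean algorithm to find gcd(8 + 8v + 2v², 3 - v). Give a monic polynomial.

1

Apply the Euclidean algorithm:
  2v² + 8v + 8 = (-2v - 14)(-v + 3) + (50)
  -v + 3 = (-(1/50)v + 3/50)(50) + (0)
The last nonzero remainder is the constant 50, so the polynomials are coprime and gcd = 1.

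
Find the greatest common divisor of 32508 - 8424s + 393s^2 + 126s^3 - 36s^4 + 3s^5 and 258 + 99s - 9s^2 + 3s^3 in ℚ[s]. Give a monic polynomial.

By polynomial division,
  3s^5 - 36s^4 + 126s^3 + 393s^2 - 8424s + 32508 = (s^2 - 9s - 18)(3s^3 - 9s^2 + 99s + 258) + (864s^2 - 4320s + 37152)
  3s^3 - 9s^2 + 99s + 258 = ((1/288)s + 1/144)(864s^2 - 4320s + 37152) + (0)
Last nonzero remainder: 864s^2 - 4320s + 37152. Dividing through by 864 gives the monic gcd s^2 - 5s + 43.

43 - 5s + s^2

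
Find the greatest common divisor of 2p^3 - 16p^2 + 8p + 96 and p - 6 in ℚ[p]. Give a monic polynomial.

p - 6

Apply the Euclidean algorithm:
  2p^3 - 16p^2 + 8p + 96 = (2p^2 - 4p - 16)(p - 6) + (0)
The last nonzero remainder p - 6 is already monic.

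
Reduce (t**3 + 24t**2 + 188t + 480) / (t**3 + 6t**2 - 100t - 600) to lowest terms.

(t + 8)/(t - 10)

Euclidean algorithm in ℚ[t]:
  t**3 + 24t**2 + 188t + 480 = (t**3 + 6t**2 - 100t - 600) + (18t**2 + 288t + 1080)
  t**3 + 6t**2 - 100t - 600 = ((1/18)t - 5/9)(18t**2 + 288t + 1080) + (0)
Last nonzero remainder: 18t**2 + 288t + 1080. Dividing through by 18 gives the monic gcd t**2 + 16t + 60.
Cancel t**2 + 16t + 60 from numerator and denominator to get the reduced form.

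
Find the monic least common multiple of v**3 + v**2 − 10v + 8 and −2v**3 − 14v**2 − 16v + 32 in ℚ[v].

v**4 + 5v**3 − 6v**2 − 32v + 32

By polynomial division,
  v**3 + v**2 − 10v + 8 = (−1/2)(−2v**3 − 14v**2 − 16v + 32) + (−6v**2 − 18v + 24)
  −2v**3 − 14v**2 − 16v + 32 = ((1/3)v + 4/3)(−6v**2 − 18v + 24) + (0)
Last nonzero remainder: −6v**2 − 18v + 24. Dividing through by −6 gives the monic gcd v**2 + 3v − 4.
Then lcm(f, g) = f·g / gcd(f, g); expanding and making the result monic gives the answer.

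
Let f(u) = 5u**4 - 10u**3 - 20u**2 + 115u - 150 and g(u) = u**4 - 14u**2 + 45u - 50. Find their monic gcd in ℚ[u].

u**3 - 5u**2 + 11u - 10

By polynomial division,
  5u**4 - 10u**3 - 20u**2 + 115u - 150 = (5)(u**4 - 14u**2 + 45u - 50) + (-10u**3 + 50u**2 - 110u + 100)
  u**4 - 14u**2 + 45u - 50 = (-(1/10)u - 1/2)(-10u**3 + 50u**2 - 110u + 100) + (0)
Last nonzero remainder: -10u**3 + 50u**2 - 110u + 100. Dividing through by -10 gives the monic gcd u**3 - 5u**2 + 11u - 10.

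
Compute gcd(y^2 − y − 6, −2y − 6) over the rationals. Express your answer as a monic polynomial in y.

1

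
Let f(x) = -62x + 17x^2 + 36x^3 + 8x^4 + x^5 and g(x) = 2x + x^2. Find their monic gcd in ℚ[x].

2x + x^2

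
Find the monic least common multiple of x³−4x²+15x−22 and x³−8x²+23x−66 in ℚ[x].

x⁴−10x³+39x²−112x+132

Apply the Euclidean algorithm:
  x³−4x²+15x−22 = (x³−8x²+23x−66) + (4x²−8x+44)
  x³−8x²+23x−66 = ((1/4)x−3/2)(4x²−8x+44) + (0)
Last nonzero remainder: 4x²−8x+44. Dividing through by 4 gives the monic gcd x²−2x+11.
Then lcm(f, g) = f·g / gcd(f, g); expanding and making the result monic gives the answer.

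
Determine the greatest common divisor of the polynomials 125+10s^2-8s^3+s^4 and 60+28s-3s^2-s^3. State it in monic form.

Euclidean algorithm in ℚ[s]:
  s^4-8s^3+10s^2+125 = (-s+11)(-s^3-3s^2+28s+60) + (71s^2-248s-535)
  -s^3-3s^2+28s+60 = (-(1/71)s-461/5041)(71s^2-248s-535) + (-(11165/5041)s+55825/5041)
  71s^2-248s-535 = (-(357911/11165)s-539387/11165)(-(11165/5041)s+55825/5041) + (0)
Last nonzero remainder: -(11165/5041)s+55825/5041. Dividing through by -11165/5041 gives the monic gcd s-5.

-5+s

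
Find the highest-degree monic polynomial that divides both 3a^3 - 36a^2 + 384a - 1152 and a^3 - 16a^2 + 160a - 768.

Apply the Euclidean algorithm:
  3a^3 - 36a^2 + 384a - 1152 = (3)(a^3 - 16a^2 + 160a - 768) + (12a^2 - 96a + 1152)
  a^3 - 16a^2 + 160a - 768 = ((1/12)a - 2/3)(12a^2 - 96a + 1152) + (0)
Last nonzero remainder: 12a^2 - 96a + 1152. Dividing through by 12 gives the monic gcd a^2 - 8a + 96.

a^2 - 8a + 96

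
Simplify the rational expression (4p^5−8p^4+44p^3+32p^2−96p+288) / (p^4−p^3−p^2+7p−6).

Euclidean algorithm in ℚ[p]:
  4p^5−8p^4+44p^3+32p^2−96p+288 = (4p−4)(p^4−p^3−p^2+7p−6) + (44p^3−44p+264)
  p^4−p^3−p^2+7p−6 = ((1/44)p−1/44)(44p^3−44p+264) + (0)
Last nonzero remainder: 44p^3−44p+264. Dividing through by 44 gives the monic gcd p^3−p+6.
Cancel p^3−p+6 from numerator and denominator to get the reduced form.

(4p^2−8p+48)/(p−1)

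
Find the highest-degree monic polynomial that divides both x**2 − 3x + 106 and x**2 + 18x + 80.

Apply the Euclidean algorithm:
  x**2 − 3x + 106 = (x**2 + 18x + 80) + (−21x + 26)
  x**2 + 18x + 80 = (−(1/21)x − 404/441)(−21x + 26) + (45784/441)
  −21x + 26 = (−(9261/45784)x + 5733/22892)(45784/441) + (0)
The last nonzero remainder is the constant 45784/441, so the polynomials are coprime and gcd = 1.

1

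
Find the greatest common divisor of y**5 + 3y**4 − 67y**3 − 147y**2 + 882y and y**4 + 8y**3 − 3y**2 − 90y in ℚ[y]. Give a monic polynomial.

Apply the Euclidean algorithm:
  y**5 + 3y**4 − 67y**3 − 147y**2 + 882y = (y − 5)(y**4 + 8y**3 − 3y**2 − 90y) + (−24y**3 − 72y**2 + 432y)
  y**4 + 8y**3 − 3y**2 − 90y = (−(1/24)y − 5/24)(−24y**3 − 72y**2 + 432y) + (0)
Last nonzero remainder: −24y**3 − 72y**2 + 432y. Dividing through by −24 gives the monic gcd y**3 + 3y**2 − 18y.

y**3 + 3y**2 − 18y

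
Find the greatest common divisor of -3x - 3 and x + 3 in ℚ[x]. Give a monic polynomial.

Apply the Euclidean algorithm:
  -3x - 3 = (-3)(x + 3) + (6)
  x + 3 = ((1/6)x + 1/2)(6) + (0)
The last nonzero remainder is the constant 6, so the polynomials are coprime and gcd = 1.

1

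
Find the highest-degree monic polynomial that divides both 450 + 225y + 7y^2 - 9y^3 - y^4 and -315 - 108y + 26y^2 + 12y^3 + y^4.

15 + 8y + y^2

By polynomial division,
  -y^4 - 9y^3 + 7y^2 + 225y + 450 = (-1)(y^4 + 12y^3 + 26y^2 - 108y - 315) + (3y^3 + 33y^2 + 117y + 135)
  y^4 + 12y^3 + 26y^2 - 108y - 315 = ((1/3)y + 1/3)(3y^3 + 33y^2 + 117y + 135) + (-24y^2 - 192y - 360)
  3y^3 + 33y^2 + 117y + 135 = (-(1/8)y - 3/8)(-24y^2 - 192y - 360) + (0)
Last nonzero remainder: -24y^2 - 192y - 360. Dividing through by -24 gives the monic gcd y^2 + 8y + 15.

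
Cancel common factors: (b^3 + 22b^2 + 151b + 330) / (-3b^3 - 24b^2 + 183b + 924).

(-b^2 - 11b - 30)/(3b^2 - 9b - 84)

Repeated division with remainder:
  b^3 + 22b^2 + 151b + 330 = (-1/3)(-3b^3 - 24b^2 + 183b + 924) + (14b^2 + 212b + 638)
  -3b^3 - 24b^2 + 183b + 924 = (-(3/14)b + 75/49)(14b^2 + 212b + 638) + (-(234/49)b - 2574/49)
  14b^2 + 212b + 638 = (-(343/117)b - 1421/117)(-(234/49)b - 2574/49) + (0)
Last nonzero remainder: -(234/49)b - 2574/49. Dividing through by -234/49 gives the monic gcd b + 11.
Cancel b + 11 from numerator and denominator to get the reduced form.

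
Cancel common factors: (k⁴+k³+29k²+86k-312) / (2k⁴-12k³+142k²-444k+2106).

(k²+2k-8)/(2k²-10k+54)

By polynomial division,
  k⁴+k³+29k²+86k-312 = (1/2)(2k⁴-12k³+142k²-444k+2106) + (7k³-42k²+308k-1365)
  2k⁴-12k³+142k²-444k+2106 = ((2/7)k)(7k³-42k²+308k-1365) + (54k²-54k+2106)
  7k³-42k²+308k-1365 = ((7/54)k-35/54)(54k²-54k+2106) + (0)
Last nonzero remainder: 54k²-54k+2106. Dividing through by 54 gives the monic gcd k²-k+39.
Cancel k²-k+39 from numerator and denominator to get the reduced form.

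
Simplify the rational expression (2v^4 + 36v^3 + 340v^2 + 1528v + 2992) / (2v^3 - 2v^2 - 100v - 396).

(v^2 + 10v + 68)/(v - 9)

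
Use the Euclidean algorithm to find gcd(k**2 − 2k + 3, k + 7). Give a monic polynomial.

Euclidean algorithm in ℚ[k]:
  k**2 − 2k + 3 = (k − 9)(k + 7) + (66)
  k + 7 = ((1/66)k + 7/66)(66) + (0)
The last nonzero remainder is the constant 66, so the polynomials are coprime and gcd = 1.

1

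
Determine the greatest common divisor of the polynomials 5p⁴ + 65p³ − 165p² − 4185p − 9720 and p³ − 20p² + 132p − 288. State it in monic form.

By polynomial division,
  5p⁴ + 65p³ − 165p² − 4185p − 9720 = (5p + 165)(p³ − 20p² + 132p − 288) + (2475p² − 24525p + 37800)
  p³ − 20p² + 132p − 288 = ((1/2475)p − 37/9075)(2475p² − 24525p + 37800) + ((2025/121)p − 16200/121)
  2475p² − 24525p + 37800 = ((1331/9)p − 847/3)((2025/121)p − 16200/121) + (0)
Last nonzero remainder: (2025/121)p − 16200/121. Dividing through by 2025/121 gives the monic gcd p − 8.

p − 8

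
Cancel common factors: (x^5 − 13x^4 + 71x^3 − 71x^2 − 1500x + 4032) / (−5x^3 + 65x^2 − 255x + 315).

Repeated division with remainder:
  x^5 − 13x^4 + 71x^3 − 71x^2 − 1500x + 4032 = (−(1/5)x^2 − 4)(−5x^3 + 65x^2 − 255x + 315) + (252x^2 − 2520x + 5292)
  −5x^3 + 65x^2 − 255x + 315 = (−(5/252)x + 5/84)(252x^2 − 2520x + 5292) + (0)
Last nonzero remainder: 252x^2 − 2520x + 5292. Dividing through by 252 gives the monic gcd x^2 − 10x + 21.
Cancel x^2 − 10x + 21 from numerator and denominator to get the reduced form.

(−x^3 + 3x^2 − 20x − 192)/(5x − 15)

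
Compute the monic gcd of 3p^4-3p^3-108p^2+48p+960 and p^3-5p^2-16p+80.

p^3-5p^2-16p+80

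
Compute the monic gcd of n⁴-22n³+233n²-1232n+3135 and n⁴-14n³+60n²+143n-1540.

n²-11n+55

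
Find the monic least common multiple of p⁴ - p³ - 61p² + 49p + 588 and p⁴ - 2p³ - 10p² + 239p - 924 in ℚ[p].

By polynomial division,
  p⁴ - p³ - 61p² + 49p + 588 = (p⁴ - 2p³ - 10p² + 239p - 924) + (p³ - 51p² - 190p + 1512)
  p⁴ - 2p³ - 10p² + 239p - 924 = (p + 49)(p³ - 51p² - 190p + 1512) + (2679p² + 8037p - 75012)
  p³ - 51p² - 190p + 1512 = ((1/2679)p - 18/893)(2679p² + 8037p - 75012) + (0)
Last nonzero remainder: 2679p² + 8037p - 75012. Dividing through by 2679 gives the monic gcd p² + 3p - 28.
Then lcm(f, g) = f·g / gcd(f, g); expanding and making the result monic gives the answer.

p⁶ - 6p⁵ - 23p⁴ + 321p³ - 1670p² - 1323p + 19404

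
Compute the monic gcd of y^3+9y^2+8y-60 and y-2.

y-2

By polynomial division,
  y^3+9y^2+8y-60 = (y^2+11y+30)(y-2) + (0)
The last nonzero remainder y-2 is already monic.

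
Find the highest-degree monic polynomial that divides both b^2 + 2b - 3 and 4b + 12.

b + 3

Euclidean algorithm in ℚ[b]:
  b^2 + 2b - 3 = ((1/4)b - 1/4)(4b + 12) + (0)
Last nonzero remainder: 4b + 12. Dividing through by 4 gives the monic gcd b + 3.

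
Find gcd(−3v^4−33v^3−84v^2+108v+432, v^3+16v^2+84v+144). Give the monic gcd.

Repeated division with remainder:
  −3v^4−33v^3−84v^2+108v+432 = (−3v+15)(v^3+16v^2+84v+144) + (−72v^2−720v−1728)
  v^3+16v^2+84v+144 = (−(1/72)v−1/12)(−72v^2−720v−1728) + (0)
Last nonzero remainder: −72v^2−720v−1728. Dividing through by −72 gives the monic gcd v^2+10v+24.

v^2+10v+24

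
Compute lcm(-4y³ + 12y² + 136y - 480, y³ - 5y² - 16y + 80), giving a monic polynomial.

Apply the Euclidean algorithm:
  -4y³ + 12y² + 136y - 480 = (-4)(y³ - 5y² - 16y + 80) + (-8y² + 72y - 160)
  y³ - 5y² - 16y + 80 = (-(1/8)y - 1/2)(-8y² + 72y - 160) + (0)
Last nonzero remainder: -8y² + 72y - 160. Dividing through by -8 gives the monic gcd y² - 9y + 20.
Then lcm(f, g) = f·g / gcd(f, g); expanding and making the result monic gives the answer.

y⁴ + y³ - 46y² - 16y + 480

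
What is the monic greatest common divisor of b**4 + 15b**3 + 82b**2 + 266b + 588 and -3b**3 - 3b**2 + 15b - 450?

By polynomial division,
  b**4 + 15b**3 + 82b**2 + 266b + 588 = (-(1/3)b - 14/3)(-3b**3 - 3b**2 + 15b - 450) + (73b**2 + 186b - 1512)
  -3b**3 - 3b**2 + 15b - 450 = (-(3/73)b + 339/5329)(73b**2 + 186b - 1512) + (-(314247/5329)b - 1885482/5329)
  73b**2 + 186b - 1512 = (-(389017/314247)b + 447636/104749)(-(314247/5329)b - 1885482/5329) + (0)
Last nonzero remainder: -(314247/5329)b - 1885482/5329. Dividing through by -314247/5329 gives the monic gcd b + 6.

b + 6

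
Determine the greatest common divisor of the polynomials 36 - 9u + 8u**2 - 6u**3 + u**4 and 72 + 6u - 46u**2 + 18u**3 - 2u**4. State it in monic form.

12 - 7u + u**2

By polynomial division,
  u**4 - 6u**3 + 8u**2 - 9u + 36 = (-1/2)(-2u**4 + 18u**3 - 46u**2 + 6u + 72) + (3u**3 - 15u**2 - 6u + 72)
  -2u**4 + 18u**3 - 46u**2 + 6u + 72 = (-(2/3)u + 8/3)(3u**3 - 15u**2 - 6u + 72) + (-10u**2 + 70u - 120)
  3u**3 - 15u**2 - 6u + 72 = (-(3/10)u - 3/5)(-10u**2 + 70u - 120) + (0)
Last nonzero remainder: -10u**2 + 70u - 120. Dividing through by -10 gives the monic gcd u**2 - 7u + 12.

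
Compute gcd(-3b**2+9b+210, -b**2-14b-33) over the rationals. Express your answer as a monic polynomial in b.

1

Repeated division with remainder:
  -3b**2+9b+210 = (3)(-b**2-14b-33) + (51b+309)
  -b**2-14b-33 = (-(1/51)b-45/289)(51b+309) + (4368/289)
  51b+309 = ((4913/1456)b+29767/1456)(4368/289) + (0)
The last nonzero remainder is the constant 4368/289, so the polynomials are coprime and gcd = 1.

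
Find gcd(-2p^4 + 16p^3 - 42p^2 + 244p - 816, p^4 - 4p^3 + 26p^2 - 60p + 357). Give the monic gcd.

Euclidean algorithm in ℚ[p]:
  -2p^4 + 16p^3 - 42p^2 + 244p - 816 = (-2)(p^4 - 4p^3 + 26p^2 - 60p + 357) + (8p^3 + 10p^2 + 124p - 102)
  p^4 - 4p^3 + 26p^2 - 60p + 357 = ((1/8)p - 21/32)(8p^3 + 10p^2 + 124p - 102) + ((273/16)p^2 + (273/8)p + 4641/16)
  8p^3 + 10p^2 + 124p - 102 = ((128/273)p - 32/91)((273/16)p^2 + (273/8)p + 4641/16) + (0)
Last nonzero remainder: (273/16)p^2 + (273/8)p + 4641/16. Dividing through by 273/16 gives the monic gcd p^2 + 2p + 17.

p^2 + 2p + 17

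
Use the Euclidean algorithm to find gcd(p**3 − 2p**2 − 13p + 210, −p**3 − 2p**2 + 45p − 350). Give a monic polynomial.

p**2 − 8p + 35

Repeated division with remainder:
  p**3 − 2p**2 − 13p + 210 = (−1)(−p**3 − 2p**2 + 45p − 350) + (−4p**2 + 32p − 140)
  −p**3 − 2p**2 + 45p − 350 = ((1/4)p + 5/2)(−4p**2 + 32p − 140) + (0)
Last nonzero remainder: −4p**2 + 32p − 140. Dividing through by −4 gives the monic gcd p**2 − 8p + 35.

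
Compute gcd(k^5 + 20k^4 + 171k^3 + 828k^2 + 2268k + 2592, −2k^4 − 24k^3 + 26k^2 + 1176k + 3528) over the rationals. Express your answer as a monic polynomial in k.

Euclidean algorithm in ℚ[k]:
  k^5 + 20k^4 + 171k^3 + 828k^2 + 2268k + 2592 = (−(1/2)k − 4)(−2k^4 − 24k^3 + 26k^2 + 1176k + 3528) + (88k^3 + 1520k^2 + 8736k + 16704)
  −2k^4 − 24k^3 + 26k^2 + 1176k + 3528 = (−(1/44)k + 29/242)(88k^3 + 1520k^2 + 8736k + 16704) + ((5130/121)k^2 + (61560/121)k + 184680/121)
  88k^3 + 1520k^2 + 8736k + 16704 = ((5324/2565)k + 28072/2565)((5130/121)k^2 + (61560/121)k + 184680/121) + (0)
Last nonzero remainder: (5130/121)k^2 + (61560/121)k + 184680/121. Dividing through by 5130/121 gives the monic gcd k^2 + 12k + 36.

k^2 + 12k + 36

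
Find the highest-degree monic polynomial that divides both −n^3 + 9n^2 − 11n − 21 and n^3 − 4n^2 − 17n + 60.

n − 3

Repeated division with remainder:
  −n^3 + 9n^2 − 11n − 21 = (−1)(n^3 − 4n^2 − 17n + 60) + (5n^2 − 28n + 39)
  n^3 − 4n^2 − 17n + 60 = ((1/5)n + 8/25)(5n^2 − 28n + 39) + (−(396/25)n + 1188/25)
  5n^2 − 28n + 39 = (−(125/396)n + 325/396)(−(396/25)n + 1188/25) + (0)
Last nonzero remainder: −(396/25)n + 1188/25. Dividing through by −396/25 gives the monic gcd n − 3.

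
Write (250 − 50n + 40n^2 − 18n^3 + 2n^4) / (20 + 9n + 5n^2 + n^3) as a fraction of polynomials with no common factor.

(50 − 20n + 2n^2)/(4 + n)

Euclidean algorithm in ℚ[n]:
  2n^4 − 18n^3 + 40n^2 − 50n + 250 = (2n − 28)(n^3 + 5n^2 + 9n + 20) + (162n^2 + 162n + 810)
  n^3 + 5n^2 + 9n + 20 = ((1/162)n + 2/81)(162n^2 + 162n + 810) + (0)
Last nonzero remainder: 162n^2 + 162n + 810. Dividing through by 162 gives the monic gcd n^2 + n + 5.
Cancel n^2 + n + 5 from numerator and denominator to get the reduced form.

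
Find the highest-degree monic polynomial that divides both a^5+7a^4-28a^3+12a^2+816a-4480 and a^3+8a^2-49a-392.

Euclidean algorithm in ℚ[a]:
  a^5+7a^4-28a^3+12a^2+816a-4480 = (a^2-a+29)(a^3+8a^2-49a-392) + (123a^2+1845a+6888)
  a^3+8a^2-49a-392 = ((1/123)a-7/123)(123a^2+1845a+6888) + (0)
Last nonzero remainder: 123a^2+1845a+6888. Dividing through by 123 gives the monic gcd a^2+15a+56.

a^2+15a+56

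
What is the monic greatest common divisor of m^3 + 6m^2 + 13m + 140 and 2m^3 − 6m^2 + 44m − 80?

Apply the Euclidean algorithm:
  m^3 + 6m^2 + 13m + 140 = (1/2)(2m^3 − 6m^2 + 44m − 80) + (9m^2 − 9m + 180)
  2m^3 − 6m^2 + 44m − 80 = ((2/9)m − 4/9)(9m^2 − 9m + 180) + (0)
Last nonzero remainder: 9m^2 − 9m + 180. Dividing through by 9 gives the monic gcd m^2 − m + 20.

m^2 − m + 20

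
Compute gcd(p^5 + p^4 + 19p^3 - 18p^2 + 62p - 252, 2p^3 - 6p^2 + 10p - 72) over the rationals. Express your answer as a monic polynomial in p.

p^2 + p + 9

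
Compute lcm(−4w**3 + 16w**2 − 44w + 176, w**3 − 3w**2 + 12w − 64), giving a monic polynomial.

By polynomial division,
  −4w**3 + 16w**2 − 44w + 176 = (−4)(w**3 − 3w**2 + 12w − 64) + (4w**2 + 4w − 80)
  w**3 − 3w**2 + 12w − 64 = ((1/4)w − 1)(4w**2 + 4w − 80) + (36w − 144)
  4w**2 + 4w − 80 = ((1/9)w + 5/9)(36w − 144) + (0)
Last nonzero remainder: 36w − 144. Dividing through by 36 gives the monic gcd w − 4.
Then lcm(f, g) = f·g / gcd(f, g); expanding and making the result monic gives the answer.

w**5 − 3w**4 + 23w**3 − 97w**2 + 132w − 704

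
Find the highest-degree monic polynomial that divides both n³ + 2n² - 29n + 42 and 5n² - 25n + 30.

n² - 5n + 6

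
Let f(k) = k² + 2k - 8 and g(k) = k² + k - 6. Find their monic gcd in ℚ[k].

Apply the Euclidean algorithm:
  k² + 2k - 8 = (k² + k - 6) + (k - 2)
  k² + k - 6 = (k + 3)(k - 2) + (0)
The last nonzero remainder k - 2 is already monic.

k - 2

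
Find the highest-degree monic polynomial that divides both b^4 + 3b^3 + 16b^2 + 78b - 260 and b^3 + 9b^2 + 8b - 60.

b^2 + 3b - 10

Repeated division with remainder:
  b^4 + 3b^3 + 16b^2 + 78b - 260 = (b - 6)(b^3 + 9b^2 + 8b - 60) + (62b^2 + 186b - 620)
  b^3 + 9b^2 + 8b - 60 = ((1/62)b + 3/31)(62b^2 + 186b - 620) + (0)
Last nonzero remainder: 62b^2 + 186b - 620. Dividing through by 62 gives the monic gcd b^2 + 3b - 10.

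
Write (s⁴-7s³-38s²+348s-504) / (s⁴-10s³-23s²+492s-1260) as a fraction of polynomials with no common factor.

(s-2)/(s-5)

By polynomial division,
  s⁴-7s³-38s²+348s-504 = (s⁴-10s³-23s²+492s-1260) + (3s³-15s²-144s+756)
  s⁴-10s³-23s²+492s-1260 = ((1/3)s-5/3)(3s³-15s²-144s+756) + (0)
Last nonzero remainder: 3s³-15s²-144s+756. Dividing through by 3 gives the monic gcd s³-5s²-48s+252.
Cancel s³-5s²-48s+252 from numerator and denominator to get the reduced form.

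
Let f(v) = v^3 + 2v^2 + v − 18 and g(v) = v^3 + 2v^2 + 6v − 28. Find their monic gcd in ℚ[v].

v − 2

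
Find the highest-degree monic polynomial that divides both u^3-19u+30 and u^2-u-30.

u+5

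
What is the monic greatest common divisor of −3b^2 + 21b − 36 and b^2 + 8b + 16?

1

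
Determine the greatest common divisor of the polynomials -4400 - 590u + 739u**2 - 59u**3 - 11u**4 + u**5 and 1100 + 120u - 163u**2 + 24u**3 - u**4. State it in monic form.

110 + 23u - 14u**2 + u**3

Euclidean algorithm in ℚ[u]:
  u**5 - 11u**4 - 59u**3 + 739u**2 - 590u - 4400 = (-u - 13)(-u**4 + 24u**3 - 163u**2 + 120u + 1100) + (90u**3 - 1260u**2 + 2070u + 9900)
  -u**4 + 24u**3 - 163u**2 + 120u + 1100 = (-(1/90)u + 1/9)(90u**3 - 1260u**2 + 2070u + 9900) + (0)
Last nonzero remainder: 90u**3 - 1260u**2 + 2070u + 9900. Dividing through by 90 gives the monic gcd u**3 - 14u**2 + 23u + 110.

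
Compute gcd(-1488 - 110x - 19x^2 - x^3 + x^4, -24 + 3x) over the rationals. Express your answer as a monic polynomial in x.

By polynomial division,
  x^4 - x^3 - 19x^2 - 110x - 1488 = ((1/3)x^3 + (7/3)x^2 + (37/3)x + 62)(3x - 24) + (0)
Last nonzero remainder: 3x - 24. Dividing through by 3 gives the monic gcd x - 8.

-8 + x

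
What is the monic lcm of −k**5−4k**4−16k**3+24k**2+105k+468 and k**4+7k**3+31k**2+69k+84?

k**7+8k**6+39k**5+68k**4−89k**3−1056k**2−2607k−3276

By polynomial division,
  −k**5−4k**4−16k**3+24k**2+105k+468 = (−k+3)(k**4+7k**3+31k**2+69k+84) + (−6k**3−18k+216)
  k**4+7k**3+31k**2+69k+84 = (−(1/6)k−7/6)(−6k**3−18k+216) + (28k**2+84k+336)
  −6k**3−18k+216 = (−(3/14)k+9/14)(28k**2+84k+336) + (0)
Last nonzero remainder: 28k**2+84k+336. Dividing through by 28 gives the monic gcd k**2+3k+12.
Then lcm(f, g) = f·g / gcd(f, g); expanding and making the result monic gives the answer.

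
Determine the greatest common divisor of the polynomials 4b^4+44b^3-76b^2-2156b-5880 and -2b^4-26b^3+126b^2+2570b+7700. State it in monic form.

b^2+12b+35

Repeated division with remainder:
  4b^4+44b^3-76b^2-2156b-5880 = (-2)(-2b^4-26b^3+126b^2+2570b+7700) + (-8b^3+176b^2+2984b+9520)
  -2b^4-26b^3+126b^2+2570b+7700 = ((1/4)b+35/4)(-8b^3+176b^2+2984b+9520) + (-2160b^2-25920b-75600)
  -8b^3+176b^2+2984b+9520 = ((1/270)b-17/135)(-2160b^2-25920b-75600) + (0)
Last nonzero remainder: -2160b^2-25920b-75600. Dividing through by -2160 gives the monic gcd b^2+12b+35.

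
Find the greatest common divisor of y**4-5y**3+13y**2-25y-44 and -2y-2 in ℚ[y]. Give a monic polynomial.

Apply the Euclidean algorithm:
  y**4-5y**3+13y**2-25y-44 = (-(1/2)y**3+3y**2-(19/2)y+22)(-2y-2) + (0)
Last nonzero remainder: -2y-2. Dividing through by -2 gives the monic gcd y+1.

y+1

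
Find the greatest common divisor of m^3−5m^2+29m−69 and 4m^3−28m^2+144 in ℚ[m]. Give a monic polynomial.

Apply the Euclidean algorithm:
  m^3−5m^2+29m−69 = (1/4)(4m^3−28m^2+144) + (2m^2+29m−105)
  4m^3−28m^2+144 = (2m−43)(2m^2+29m−105) + (1457m−4371)
  2m^2+29m−105 = ((2/1457)m+35/1457)(1457m−4371) + (0)
Last nonzero remainder: 1457m−4371. Dividing through by 1457 gives the monic gcd m−3.

m−3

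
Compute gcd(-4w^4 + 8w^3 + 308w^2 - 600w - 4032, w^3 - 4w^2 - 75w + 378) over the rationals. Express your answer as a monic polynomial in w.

By polynomial division,
  -4w^4 + 8w^3 + 308w^2 - 600w - 4032 = (-4w - 8)(w^3 - 4w^2 - 75w + 378) + (-24w^2 + 312w - 1008)
  w^3 - 4w^2 - 75w + 378 = (-(1/24)w - 3/8)(-24w^2 + 312w - 1008) + (0)
Last nonzero remainder: -24w^2 + 312w - 1008. Dividing through by -24 gives the monic gcd w^2 - 13w + 42.

w^2 - 13w + 42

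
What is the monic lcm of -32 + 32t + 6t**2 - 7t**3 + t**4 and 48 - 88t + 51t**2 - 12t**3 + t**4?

Repeated division with remainder:
  t**4 - 7t**3 + 6t**2 + 32t - 32 = (t**4 - 12t**3 + 51t**2 - 88t + 48) + (5t**3 - 45t**2 + 120t - 80)
  t**4 - 12t**3 + 51t**2 - 88t + 48 = ((1/5)t - 3/5)(5t**3 - 45t**2 + 120t - 80) + (0)
Last nonzero remainder: 5t**3 - 45t**2 + 120t - 80. Dividing through by 5 gives the monic gcd t**3 - 9t**2 + 24t - 16.
Then lcm(f, g) = f·g / gcd(f, g); expanding and making the result monic gives the answer.

96 - 128t + 14t**2 + 27t**3 - 10t**4 + t**5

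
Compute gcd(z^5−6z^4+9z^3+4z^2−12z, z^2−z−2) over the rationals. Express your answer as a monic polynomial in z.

z^2−z−2

Repeated division with remainder:
  z^5−6z^4+9z^3+4z^2−12z = (z^3−5z^2+6z)(z^2−z−2) + (0)
The last nonzero remainder z^2−z−2 is already monic.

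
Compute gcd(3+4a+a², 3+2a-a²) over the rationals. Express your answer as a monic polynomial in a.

Euclidean algorithm in ℚ[a]:
  a²+4a+3 = (-1)(-a²+2a+3) + (6a+6)
  -a²+2a+3 = (-(1/6)a+1/2)(6a+6) + (0)
Last nonzero remainder: 6a+6. Dividing through by 6 gives the monic gcd a+1.

1+a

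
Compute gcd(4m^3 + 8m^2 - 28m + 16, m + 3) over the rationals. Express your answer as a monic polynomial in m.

Repeated division with remainder:
  4m^3 + 8m^2 - 28m + 16 = (4m^2 - 4m - 16)(m + 3) + (64)
  m + 3 = ((1/64)m + 3/64)(64) + (0)
The last nonzero remainder is the constant 64, so the polynomials are coprime and gcd = 1.

1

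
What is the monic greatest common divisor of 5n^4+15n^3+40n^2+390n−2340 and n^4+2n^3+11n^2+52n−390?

n^3−3n^2+26n−78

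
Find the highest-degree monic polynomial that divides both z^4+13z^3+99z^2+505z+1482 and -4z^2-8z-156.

z^2+2z+39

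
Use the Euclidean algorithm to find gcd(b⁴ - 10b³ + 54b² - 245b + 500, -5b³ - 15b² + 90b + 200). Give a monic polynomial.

By polynomial division,
  b⁴ - 10b³ + 54b² - 245b + 500 = (-(1/5)b + 13/5)(-5b³ - 15b² + 90b + 200) + (111b² - 439b - 20)
  -5b³ - 15b² + 90b + 200 = (-(5/111)b - 3860/12321)(111b² - 439b - 20) + (-(596750/12321)b + 2387000/12321)
  111b² - 439b - 20 = (-(1367631/596750)b - 12321/119350)(-(596750/12321)b + 2387000/12321) + (0)
Last nonzero remainder: -(596750/12321)b + 2387000/12321. Dividing through by -596750/12321 gives the monic gcd b - 4.

b - 4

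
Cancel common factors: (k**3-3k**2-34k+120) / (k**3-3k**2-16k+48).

(k**2+k-30)/(k**2+k-12)

Apply the Euclidean algorithm:
  k**3-3k**2-34k+120 = (k**3-3k**2-16k+48) + (-18k+72)
  k**3-3k**2-16k+48 = (-(1/18)k**2-(1/18)k+2/3)(-18k+72) + (0)
Last nonzero remainder: -18k+72. Dividing through by -18 gives the monic gcd k-4.
Cancel k-4 from numerator and denominator to get the reduced form.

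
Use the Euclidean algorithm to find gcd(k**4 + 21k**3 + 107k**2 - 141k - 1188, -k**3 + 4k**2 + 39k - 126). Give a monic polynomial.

Repeated division with remainder:
  k**4 + 21k**3 + 107k**2 - 141k - 1188 = (-k - 25)(-k**3 + 4k**2 + 39k - 126) + (246k**2 + 708k - 4338)
  -k**3 + 4k**2 + 39k - 126 = (-(1/246)k + 47/1681)(246k**2 + 708k - 4338) + ((2640/1681)k - 7920/1681)
  246k**2 + 708k - 4338 = ((68921/440)k + 405121/440)((2640/1681)k - 7920/1681) + (0)
Last nonzero remainder: (2640/1681)k - 7920/1681. Dividing through by 2640/1681 gives the monic gcd k - 3.

k - 3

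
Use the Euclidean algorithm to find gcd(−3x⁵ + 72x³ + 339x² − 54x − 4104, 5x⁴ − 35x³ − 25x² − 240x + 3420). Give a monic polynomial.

x³ − x² − 11x − 114

Repeated division with remainder:
  −3x⁵ + 72x³ + 339x² − 54x − 4104 = (−(3/5)x − 21/5)(5x⁴ − 35x³ − 25x² − 240x + 3420) + (−90x³ + 90x² + 990x + 10260)
  5x⁴ − 35x³ − 25x² − 240x + 3420 = (−(1/18)x + 1/3)(−90x³ + 90x² + 990x + 10260) + (0)
Last nonzero remainder: −90x³ + 90x² + 990x + 10260. Dividing through by −90 gives the monic gcd x³ − x² − 11x − 114.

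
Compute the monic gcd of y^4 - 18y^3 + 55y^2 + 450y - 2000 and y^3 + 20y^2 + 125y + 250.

Euclidean algorithm in ℚ[y]:
  y^4 - 18y^3 + 55y^2 + 450y - 2000 = (y - 38)(y^3 + 20y^2 + 125y + 250) + (690y^2 + 4950y + 7500)
  y^3 + 20y^2 + 125y + 250 = ((1/690)y + 59/3174)(690y^2 + 4950y + 7500) + ((11700/529)y + 58500/529)
  690y^2 + 4950y + 7500 = ((12167/390)y + 2645/39)((11700/529)y + 58500/529) + (0)
Last nonzero remainder: (11700/529)y + 58500/529. Dividing through by 11700/529 gives the monic gcd y + 5.

y + 5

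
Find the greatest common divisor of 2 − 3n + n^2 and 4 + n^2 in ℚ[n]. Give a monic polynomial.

Apply the Euclidean algorithm:
  n^2 − 3n + 2 = (n^2 + 4) + (−3n − 2)
  n^2 + 4 = (−(1/3)n + 2/9)(−3n − 2) + (40/9)
  −3n − 2 = (−(27/40)n − 9/20)(40/9) + (0)
The last nonzero remainder is the constant 40/9, so the polynomials are coprime and gcd = 1.

1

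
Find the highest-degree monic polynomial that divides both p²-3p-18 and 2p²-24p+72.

Apply the Euclidean algorithm:
  p²-3p-18 = (1/2)(2p²-24p+72) + (9p-54)
  2p²-24p+72 = ((2/9)p-4/3)(9p-54) + (0)
Last nonzero remainder: 9p-54. Dividing through by 9 gives the monic gcd p-6.

p-6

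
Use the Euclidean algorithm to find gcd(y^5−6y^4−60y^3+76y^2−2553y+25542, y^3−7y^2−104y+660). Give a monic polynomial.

y^2−17y+66

By polynomial division,
  y^5−6y^4−60y^3+76y^2−2553y+25542 = (y^2+y+51)(y^3−7y^2−104y+660) + (−123y^2+2091y−8118)
  y^3−7y^2−104y+660 = (−(1/123)y−10/123)(−123y^2+2091y−8118) + (0)
Last nonzero remainder: −123y^2+2091y−8118. Dividing through by −123 gives the monic gcd y^2−17y+66.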